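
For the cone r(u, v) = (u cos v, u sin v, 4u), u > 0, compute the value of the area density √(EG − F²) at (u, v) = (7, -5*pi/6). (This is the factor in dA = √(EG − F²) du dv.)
√(EG − F²)|_{(7, -5*pi/6)} = 7*sqrt(17)

E = 17, F = 0, G = u^2, so EG − F² = 17*u^2. Taking the positive square root: √(EG − F²) = sqrt(17)*Abs(u). At (u, v) = (7, -5*pi/6): 7*sqrt(17).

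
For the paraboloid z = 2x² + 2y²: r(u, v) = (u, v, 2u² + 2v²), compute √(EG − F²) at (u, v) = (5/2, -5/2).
√(EG − F²)|_{(5/2, -5/2)} = sqrt(201)

E = 16*u^2 + 1, F = 16*u*v, G = 16*v^2 + 1; EG − F² = 16*u^2 + 16*v^2 + 1; √(EG − F²) = sqrt(16*u^2 + 16*v^2 + 1). At the given point: sqrt(201).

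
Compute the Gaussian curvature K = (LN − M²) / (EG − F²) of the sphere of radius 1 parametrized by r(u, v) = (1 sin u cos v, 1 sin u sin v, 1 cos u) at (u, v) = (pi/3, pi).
K = 1

Coefficients of the first fundamental form: E = 1, F = 0, G = sin(u)^2.
Coefficients of the second fundamental form: L = -sin(u)/Abs(sin(u)), M = 0, N = -sin(u)^3/Abs(sin(u)).
Assemble K = (LN − M²)/(EG − F²) = 1. At (u, v) = (pi/3, pi): K = 1.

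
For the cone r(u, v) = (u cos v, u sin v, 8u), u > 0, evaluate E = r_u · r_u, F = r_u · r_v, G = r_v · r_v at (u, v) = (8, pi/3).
E = 65;  F = 0;  G = 64

Partials: r_u = (cos(v), sin(v), 8), r_v = (-u*sin(v), u*cos(v), 0). As functions of (u, v):
  E = r_u · r_u = 65,
  F = r_u · r_v = 0,
  G = r_v · r_v = u^2.
Evaluating at (u, v) = (8, pi/3): E = 65, F = 0, G = 64.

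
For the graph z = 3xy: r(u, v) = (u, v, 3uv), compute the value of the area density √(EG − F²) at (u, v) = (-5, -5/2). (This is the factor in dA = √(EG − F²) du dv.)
√(EG − F²)|_{(-5, -5/2)} = sqrt(1129)/2

E = 9*v^2 + 1, F = 9*u*v, G = 9*u^2 + 1, so EG − F² = 9*u^2 + 9*v^2 + 1. Taking the positive square root: √(EG − F²) = sqrt(9*u^2 + 9*v^2 + 1). At (u, v) = (-5, -5/2): sqrt(1129)/2.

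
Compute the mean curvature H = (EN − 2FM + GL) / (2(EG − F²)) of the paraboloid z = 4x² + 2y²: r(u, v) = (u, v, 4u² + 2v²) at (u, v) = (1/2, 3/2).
H = 182*sqrt(53)/2809

With E = 64*u^2 + 1, F = 32*u*v, G = 16*v^2 + 1, L = 8/sqrt(64*u^2 + 16*v^2 + 1), M = 0, N = 4/sqrt(64*u^2 + 16*v^2 + 1), assemble
  H = (EN − 2FM + GL) / (2(EG − F²)) = 2*(64*u^2 + 32*v^2 + 3)/(64*u^2 + 16*v^2 + 1)^(3/2).
At (u, v) = (1/2, 3/2): H = 182*sqrt(53)/2809.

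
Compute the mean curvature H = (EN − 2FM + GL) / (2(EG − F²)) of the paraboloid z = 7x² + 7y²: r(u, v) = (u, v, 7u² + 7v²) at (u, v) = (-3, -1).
H = 13734*sqrt(1961)/3845521

With E = 196*u^2 + 1, F = 196*u*v, G = 196*v^2 + 1, L = 14/sqrt(196*u^2 + 196*v^2 + 1), M = 0, N = 14/sqrt(196*u^2 + 196*v^2 + 1), assemble
  H = (EN − 2FM + GL) / (2(EG − F²)) = 14*(98*u^2 + 98*v^2 + 1)/(196*u^2 + 196*v^2 + 1)^(3/2).
At (u, v) = (-3, -1): H = 13734*sqrt(1961)/3845521.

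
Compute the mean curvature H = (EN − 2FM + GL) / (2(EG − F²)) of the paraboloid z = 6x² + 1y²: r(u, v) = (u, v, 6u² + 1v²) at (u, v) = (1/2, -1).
H = 67*sqrt(41)/1681

With E = 144*u^2 + 1, F = 24*u*v, G = 4*v^2 + 1, L = 12/sqrt(144*u^2 + 4*v^2 + 1), M = 0, N = 2/sqrt(144*u^2 + 4*v^2 + 1), assemble
  H = (EN − 2FM + GL) / (2(EG − F²)) = (144*u^2 + 24*v^2 + 7)/(144*u^2 + 4*v^2 + 1)^(3/2).
At (u, v) = (1/2, -1): H = 67*sqrt(41)/1681.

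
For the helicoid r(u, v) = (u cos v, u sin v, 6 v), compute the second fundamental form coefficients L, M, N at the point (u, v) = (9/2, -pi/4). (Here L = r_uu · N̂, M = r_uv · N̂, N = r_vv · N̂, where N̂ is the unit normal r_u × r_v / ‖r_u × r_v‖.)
L = 0;  M = -4/5;  N = 0

Compute the unit normal N̂(u, v) = (6*sin(v)/sqrt(u^2 + 36), -6*cos(v)/sqrt(u^2 + 36), u/sqrt(u^2 + 36)), and the second partials r_uu, r_uv, r_vv. Take dot products:
  L(u, v) = r_uu · N̂ = 0,
  M(u, v) = r_uv · N̂ = -6/sqrt(u^2 + 36),
  N(u, v) = r_vv · N̂ = 0.
Evaluating at (u, v) = (9/2, -pi/4):
  L = 0, M = -4/5, N = 0.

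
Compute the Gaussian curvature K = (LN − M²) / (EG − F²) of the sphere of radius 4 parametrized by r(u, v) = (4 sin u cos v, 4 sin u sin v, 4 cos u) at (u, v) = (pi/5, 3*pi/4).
K = 1/16

Coefficients of the first fundamental form: E = 16, F = 0, G = 16*sin(u)^2.
Coefficients of the second fundamental form: L = -4*sin(u)/Abs(sin(u)), M = 0, N = -4*sin(u)^3/Abs(sin(u)).
Assemble K = (LN − M²)/(EG − F²) = 1/16. At (u, v) = (pi/5, 3*pi/4): K = 1/16.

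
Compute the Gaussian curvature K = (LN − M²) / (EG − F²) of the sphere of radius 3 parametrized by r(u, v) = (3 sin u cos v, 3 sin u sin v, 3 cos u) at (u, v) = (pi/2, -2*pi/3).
K = 1/9

Coefficients of the first fundamental form: E = 9, F = 0, G = 9*sin(u)^2.
Coefficients of the second fundamental form: L = -3*sin(u)/Abs(sin(u)), M = 0, N = -3*sin(u)^3/Abs(sin(u)).
Assemble K = (LN − M²)/(EG − F²) = 1/9. At (u, v) = (pi/2, -2*pi/3): K = 1/9.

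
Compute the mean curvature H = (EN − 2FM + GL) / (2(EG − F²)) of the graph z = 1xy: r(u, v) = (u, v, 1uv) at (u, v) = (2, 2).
H = -4/27

With E = v^2 + 1, F = u*v, G = u^2 + 1, L = 0, M = 1/sqrt(u^2 + v^2 + 1), N = 0, assemble
  H = (EN − 2FM + GL) / (2(EG − F²)) = -u*v/(u^2 + v^2 + 1)^(3/2).
At (u, v) = (2, 2): H = -4/27.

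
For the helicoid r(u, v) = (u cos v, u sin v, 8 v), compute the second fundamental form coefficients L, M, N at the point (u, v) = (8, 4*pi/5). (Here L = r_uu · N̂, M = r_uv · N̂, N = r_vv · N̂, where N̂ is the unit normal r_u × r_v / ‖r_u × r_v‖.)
L = 0;  M = -sqrt(2)/2;  N = 0

Compute the unit normal N̂(u, v) = (8*sin(v)/sqrt(u^2 + 64), -8*cos(v)/sqrt(u^2 + 64), u/sqrt(u^2 + 64)), and the second partials r_uu, r_uv, r_vv. Take dot products:
  L(u, v) = r_uu · N̂ = 0,
  M(u, v) = r_uv · N̂ = -8/sqrt(u^2 + 64),
  N(u, v) = r_vv · N̂ = 0.
Evaluating at (u, v) = (8, 4*pi/5):
  L = 0, M = -sqrt(2)/2, N = 0.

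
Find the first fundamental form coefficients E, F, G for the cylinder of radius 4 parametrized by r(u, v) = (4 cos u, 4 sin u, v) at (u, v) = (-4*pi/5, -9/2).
E = 16;  F = 0;  G = 1

Partials: r_u = (-4*sin(u), 4*cos(u), 0), r_v = (0, 0, 1). As functions of (u, v):
  E = r_u · r_u = 16,
  F = r_u · r_v = 0,
  G = r_v · r_v = 1.
Evaluating at (u, v) = (-4*pi/5, -9/2): E = 16, F = 0, G = 1.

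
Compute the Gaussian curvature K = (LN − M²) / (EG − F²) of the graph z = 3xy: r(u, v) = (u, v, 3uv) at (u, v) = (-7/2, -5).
K = -144/1809025

Coefficients of the first fundamental form: E = 9*v^2 + 1, F = 9*u*v, G = 9*u^2 + 1.
Coefficients of the second fundamental form: L = 0, M = 3/sqrt(9*u^2 + 9*v^2 + 1), N = 0.
Assemble K = (LN − M²)/(EG − F²) = -9/(81*u^4 + 162*u^2*v^2 + 18*u^2 + 81*v^4 + 18*v^2 + 1). At (u, v) = (-7/2, -5): K = -144/1809025.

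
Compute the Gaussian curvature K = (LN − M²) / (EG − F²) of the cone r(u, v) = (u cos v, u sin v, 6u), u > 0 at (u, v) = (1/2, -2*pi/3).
K = 0

Coefficients of the first fundamental form: E = 37, F = 0, G = u^2.
Coefficients of the second fundamental form: L = 0, M = 0, N = 6*sqrt(37)*u^2/(37*Abs(u)).
Assemble K = (LN − M²)/(EG − F²) = 0. At (u, v) = (1/2, -2*pi/3): K = 0.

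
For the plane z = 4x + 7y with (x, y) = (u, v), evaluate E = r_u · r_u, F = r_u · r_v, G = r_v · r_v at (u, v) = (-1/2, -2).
E = 17;  F = 28;  G = 50

Partials: r_u = (1, 0, 4), r_v = (0, 1, 7). As functions of (u, v):
  E = r_u · r_u = 17,
  F = r_u · r_v = 28,
  G = r_v · r_v = 50.
Evaluating at (u, v) = (-1/2, -2): E = 17, F = 28, G = 50.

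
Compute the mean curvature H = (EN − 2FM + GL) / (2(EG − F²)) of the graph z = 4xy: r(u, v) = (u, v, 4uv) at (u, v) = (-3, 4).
H = 768*sqrt(401)/160801

With E = 16*v^2 + 1, F = 16*u*v, G = 16*u^2 + 1, L = 0, M = 4/sqrt(16*u^2 + 16*v^2 + 1), N = 0, assemble
  H = (EN − 2FM + GL) / (2(EG − F²)) = -64*u*v/(16*u^2 + 16*v^2 + 1)^(3/2).
At (u, v) = (-3, 4): H = 768*sqrt(401)/160801.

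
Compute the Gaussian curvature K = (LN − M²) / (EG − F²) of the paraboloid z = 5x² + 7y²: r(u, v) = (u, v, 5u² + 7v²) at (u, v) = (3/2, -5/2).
K = 140/2105401

Coefficients of the first fundamental form: E = 100*u^2 + 1, F = 140*u*v, G = 196*v^2 + 1.
Coefficients of the second fundamental form: L = 10/sqrt(100*u^2 + 196*v^2 + 1), M = 0, N = 14/sqrt(100*u^2 + 196*v^2 + 1).
Assemble K = (LN − M²)/(EG − F²) = 140/(10000*u^4 + 39200*u^2*v^2 + 200*u^2 + 38416*v^4 + 392*v^2 + 1). At (u, v) = (3/2, -5/2): K = 140/2105401.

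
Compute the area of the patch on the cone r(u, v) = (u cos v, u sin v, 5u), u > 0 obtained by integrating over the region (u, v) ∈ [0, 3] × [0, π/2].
Area = 9*sqrt(26)*pi/4

Area = ∫∫ √(EG − F²) du dv with √(EG − F²) = sqrt(26)*Abs(u). Integrating over [0, 3] × [0, π/2] gives 9*sqrt(26)*pi/4.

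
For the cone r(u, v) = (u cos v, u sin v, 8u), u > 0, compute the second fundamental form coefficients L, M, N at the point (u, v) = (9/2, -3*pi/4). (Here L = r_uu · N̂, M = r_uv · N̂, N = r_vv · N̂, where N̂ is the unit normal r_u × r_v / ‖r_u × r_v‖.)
L = 0;  M = 0;  N = 36*sqrt(65)/65

Compute the unit normal N̂(u, v) = (-8*sqrt(65)*u*cos(v)/(65*Abs(u)), -8*sqrt(65)*u*sin(v)/(65*Abs(u)), sqrt(65)*u/(65*Abs(u))), and the second partials r_uu, r_uv, r_vv. Take dot products:
  L(u, v) = r_uu · N̂ = 0,
  M(u, v) = r_uv · N̂ = 0,
  N(u, v) = r_vv · N̂ = 8*sqrt(65)*u^2/(65*Abs(u)).
Evaluating at (u, v) = (9/2, -3*pi/4):
  L = 0, M = 0, N = 36*sqrt(65)/65.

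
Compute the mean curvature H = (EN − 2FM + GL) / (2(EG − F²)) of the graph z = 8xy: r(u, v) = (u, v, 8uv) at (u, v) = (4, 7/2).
H = -7168*sqrt(201)/1090827

With E = 64*v^2 + 1, F = 64*u*v, G = 64*u^2 + 1, L = 0, M = 8/sqrt(64*u^2 + 64*v^2 + 1), N = 0, assemble
  H = (EN − 2FM + GL) / (2(EG − F²)) = -512*u*v/(64*u^2 + 64*v^2 + 1)^(3/2).
At (u, v) = (4, 7/2): H = -7168*sqrt(201)/1090827.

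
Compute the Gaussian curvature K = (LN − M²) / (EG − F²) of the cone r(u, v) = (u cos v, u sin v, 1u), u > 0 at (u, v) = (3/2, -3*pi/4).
K = 0

Coefficients of the first fundamental form: E = 2, F = 0, G = u^2.
Coefficients of the second fundamental form: L = 0, M = 0, N = sqrt(2)*u^2/(2*Abs(u)).
Assemble K = (LN − M²)/(EG − F²) = 0. At (u, v) = (3/2, -3*pi/4): K = 0.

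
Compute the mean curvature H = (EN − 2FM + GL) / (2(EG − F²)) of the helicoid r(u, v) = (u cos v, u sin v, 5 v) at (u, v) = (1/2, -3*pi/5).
H = 0

With E = 1, F = 0, G = u^2 + 25, L = 0, M = -5/sqrt(u^2 + 25), N = 0, assemble
  H = (EN − 2FM + GL) / (2(EG − F²)) = 0.
At (u, v) = (1/2, -3*pi/5): H = 0.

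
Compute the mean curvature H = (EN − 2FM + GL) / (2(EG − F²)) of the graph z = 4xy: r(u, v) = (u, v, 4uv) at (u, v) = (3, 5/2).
H = -96*sqrt(5)/1715

With E = 16*v^2 + 1, F = 16*u*v, G = 16*u^2 + 1, L = 0, M = 4/sqrt(16*u^2 + 16*v^2 + 1), N = 0, assemble
  H = (EN − 2FM + GL) / (2(EG − F²)) = -64*u*v/(16*u^2 + 16*v^2 + 1)^(3/2).
At (u, v) = (3, 5/2): H = -96*sqrt(5)/1715.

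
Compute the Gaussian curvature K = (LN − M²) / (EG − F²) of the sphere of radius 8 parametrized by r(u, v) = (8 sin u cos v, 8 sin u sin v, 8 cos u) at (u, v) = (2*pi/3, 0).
K = 1/64

Coefficients of the first fundamental form: E = 64, F = 0, G = 64*sin(u)^2.
Coefficients of the second fundamental form: L = -8*sin(u)/Abs(sin(u)), M = 0, N = -8*sin(u)^3/Abs(sin(u)).
Assemble K = (LN − M²)/(EG − F²) = 1/64. At (u, v) = (2*pi/3, 0): K = 1/64.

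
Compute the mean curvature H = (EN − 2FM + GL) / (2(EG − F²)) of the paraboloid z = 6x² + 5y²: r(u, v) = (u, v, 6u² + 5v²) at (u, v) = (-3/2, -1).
H = 2231*sqrt(17)/36125

With E = 144*u^2 + 1, F = 120*u*v, G = 100*v^2 + 1, L = 12/sqrt(144*u^2 + 100*v^2 + 1), M = 0, N = 10/sqrt(144*u^2 + 100*v^2 + 1), assemble
  H = (EN − 2FM + GL) / (2(EG − F²)) = (720*u^2 + 600*v^2 + 11)/(144*u^2 + 100*v^2 + 1)^(3/2).
At (u, v) = (-3/2, -1): H = 2231*sqrt(17)/36125.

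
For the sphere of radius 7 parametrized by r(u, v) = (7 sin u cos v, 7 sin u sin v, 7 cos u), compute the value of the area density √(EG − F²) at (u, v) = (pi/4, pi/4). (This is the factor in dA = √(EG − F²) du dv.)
√(EG − F²)|_{(pi/4, pi/4)} = 49*sqrt(2)/2

E = 49, F = 0, G = 49*sin(u)^2, so EG − F² = 2401*sin(u)^2. Taking the positive square root: √(EG − F²) = 49*Abs(sin(u)). At (u, v) = (pi/4, pi/4): 49*sqrt(2)/2.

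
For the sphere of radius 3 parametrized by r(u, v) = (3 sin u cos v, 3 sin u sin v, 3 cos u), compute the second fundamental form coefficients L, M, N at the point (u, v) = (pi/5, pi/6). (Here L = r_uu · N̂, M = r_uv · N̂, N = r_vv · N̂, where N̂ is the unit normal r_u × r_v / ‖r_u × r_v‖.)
L = -3;  M = 0;  N = -15/8 + 3*sqrt(5)/8

Compute the unit normal N̂(u, v) = (sin(u)^2*cos(v)/Abs(sin(u)), sin(u)^2*sin(v)/Abs(sin(u)), sin(2*u)/(2*Abs(sin(u)))), and the second partials r_uu, r_uv, r_vv. Take dot products:
  L(u, v) = r_uu · N̂ = -3*sin(u)/Abs(sin(u)),
  M(u, v) = r_uv · N̂ = 0,
  N(u, v) = r_vv · N̂ = -3*sin(u)^3/Abs(sin(u)).
Evaluating at (u, v) = (pi/5, pi/6):
  L = -3, M = 0, N = -15/8 + 3*sqrt(5)/8.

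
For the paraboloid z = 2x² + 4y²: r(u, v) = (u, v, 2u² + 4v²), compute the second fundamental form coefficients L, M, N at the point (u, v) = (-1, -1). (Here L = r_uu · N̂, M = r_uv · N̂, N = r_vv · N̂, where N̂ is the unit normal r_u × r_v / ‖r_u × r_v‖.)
L = 4/9;  M = 0;  N = 8/9

Compute the unit normal N̂(u, v) = (-4*u/sqrt(16*u^2 + 64*v^2 + 1), -8*v/sqrt(16*u^2 + 64*v^2 + 1), 1/sqrt(16*u^2 + 64*v^2 + 1)), and the second partials r_uu, r_uv, r_vv. Take dot products:
  L(u, v) = r_uu · N̂ = 4/sqrt(16*u^2 + 64*v^2 + 1),
  M(u, v) = r_uv · N̂ = 0,
  N(u, v) = r_vv · N̂ = 8/sqrt(16*u^2 + 64*v^2 + 1).
Evaluating at (u, v) = (-1, -1):
  L = 4/9, M = 0, N = 8/9.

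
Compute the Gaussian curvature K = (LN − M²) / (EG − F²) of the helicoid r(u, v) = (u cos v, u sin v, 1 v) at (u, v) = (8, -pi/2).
K = -1/4225

Coefficients of the first fundamental form: E = 1, F = 0, G = u^2 + 1.
Coefficients of the second fundamental form: L = 0, M = -1/sqrt(u^2 + 1), N = 0.
Assemble K = (LN − M²)/(EG − F²) = -1/(u^2 + 1)^2. At (u, v) = (8, -pi/2): K = -1/4225.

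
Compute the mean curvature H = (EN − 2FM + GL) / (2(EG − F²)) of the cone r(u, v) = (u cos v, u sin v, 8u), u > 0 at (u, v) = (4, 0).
H = sqrt(65)/65

With E = 65, F = 0, G = u^2, L = 0, M = 0, N = 8*sqrt(65)*u^2/(65*Abs(u)), assemble
  H = (EN − 2FM + GL) / (2(EG − F²)) = 4*sqrt(65)/(65*Abs(u)).
At (u, v) = (4, 0): H = sqrt(65)/65.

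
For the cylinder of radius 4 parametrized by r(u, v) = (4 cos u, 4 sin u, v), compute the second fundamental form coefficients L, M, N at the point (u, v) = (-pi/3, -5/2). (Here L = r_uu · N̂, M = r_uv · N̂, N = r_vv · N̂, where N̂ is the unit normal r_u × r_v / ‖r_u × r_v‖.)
L = -4;  M = 0;  N = 0

Compute the unit normal N̂(u, v) = (cos(u), sin(u), 0), and the second partials r_uu, r_uv, r_vv. Take dot products:
  L(u, v) = r_uu · N̂ = -4,
  M(u, v) = r_uv · N̂ = 0,
  N(u, v) = r_vv · N̂ = 0.
Evaluating at (u, v) = (-pi/3, -5/2):
  L = -4, M = 0, N = 0.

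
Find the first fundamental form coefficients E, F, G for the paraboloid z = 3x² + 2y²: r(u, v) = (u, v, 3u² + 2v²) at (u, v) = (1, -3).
E = 37;  F = -72;  G = 145

Partials: r_u = (1, 0, 6*u), r_v = (0, 1, 4*v). As functions of (u, v):
  E = r_u · r_u = 36*u^2 + 1,
  F = r_u · r_v = 24*u*v,
  G = r_v · r_v = 16*v^2 + 1.
Evaluating at (u, v) = (1, -3): E = 37, F = -72, G = 145.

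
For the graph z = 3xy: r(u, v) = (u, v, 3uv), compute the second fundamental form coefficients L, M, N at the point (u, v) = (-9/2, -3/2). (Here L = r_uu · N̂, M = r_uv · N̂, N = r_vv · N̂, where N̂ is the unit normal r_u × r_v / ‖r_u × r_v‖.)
L = 0;  M = 3*sqrt(814)/407;  N = 0

Compute the unit normal N̂(u, v) = (-3*v/sqrt(9*u^2 + 9*v^2 + 1), -3*u/sqrt(9*u^2 + 9*v^2 + 1), 1/sqrt(9*u^2 + 9*v^2 + 1)), and the second partials r_uu, r_uv, r_vv. Take dot products:
  L(u, v) = r_uu · N̂ = 0,
  M(u, v) = r_uv · N̂ = 3/sqrt(9*u^2 + 9*v^2 + 1),
  N(u, v) = r_vv · N̂ = 0.
Evaluating at (u, v) = (-9/2, -3/2):
  L = 0, M = 3*sqrt(814)/407, N = 0.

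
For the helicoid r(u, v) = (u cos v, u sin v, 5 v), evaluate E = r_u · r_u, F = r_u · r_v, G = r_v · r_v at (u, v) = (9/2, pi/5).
E = 1;  F = 0;  G = 181/4

Partials: r_u = (cos(v), sin(v), 0), r_v = (-u*sin(v), u*cos(v), 5). As functions of (u, v):
  E = r_u · r_u = 1,
  F = r_u · r_v = 0,
  G = r_v · r_v = u^2 + 25.
Evaluating at (u, v) = (9/2, pi/5): E = 1, F = 0, G = 181/4.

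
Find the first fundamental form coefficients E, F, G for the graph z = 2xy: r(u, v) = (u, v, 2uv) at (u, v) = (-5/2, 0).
E = 1;  F = 0;  G = 26

Partials: r_u = (1, 0, 2*v), r_v = (0, 1, 2*u). As functions of (u, v):
  E = r_u · r_u = 4*v^2 + 1,
  F = r_u · r_v = 4*u*v,
  G = r_v · r_v = 4*u^2 + 1.
Evaluating at (u, v) = (-5/2, 0): E = 1, F = 0, G = 26.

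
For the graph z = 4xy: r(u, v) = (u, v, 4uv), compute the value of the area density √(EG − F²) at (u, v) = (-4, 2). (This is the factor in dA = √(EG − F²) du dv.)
√(EG − F²)|_{(-4, 2)} = sqrt(321)

E = 16*v^2 + 1, F = 16*u*v, G = 16*u^2 + 1, so EG − F² = 16*u^2 + 16*v^2 + 1. Taking the positive square root: √(EG − F²) = sqrt(16*u^2 + 16*v^2 + 1). At (u, v) = (-4, 2): sqrt(321).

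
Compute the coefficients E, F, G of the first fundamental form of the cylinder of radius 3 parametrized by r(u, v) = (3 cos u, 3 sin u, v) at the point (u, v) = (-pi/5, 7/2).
E = 9;  F = 0;  G = 1

Partials: r_u = (-3*sin(u), 3*cos(u), 0), r_v = (0, 0, 1). As functions of (u, v):
  E = r_u · r_u = 9,
  F = r_u · r_v = 0,
  G = r_v · r_v = 1.
Evaluating at (u, v) = (-pi/5, 7/2): E = 9, F = 0, G = 1.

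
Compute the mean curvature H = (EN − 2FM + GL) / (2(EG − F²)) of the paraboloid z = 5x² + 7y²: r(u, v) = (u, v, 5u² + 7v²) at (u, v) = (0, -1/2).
H = 257*sqrt(2)/500

With E = 100*u^2 + 1, F = 140*u*v, G = 196*v^2 + 1, L = 10/sqrt(100*u^2 + 196*v^2 + 1), M = 0, N = 14/sqrt(100*u^2 + 196*v^2 + 1), assemble
  H = (EN − 2FM + GL) / (2(EG − F²)) = 4*(175*u^2 + 245*v^2 + 3)/(100*u^2 + 196*v^2 + 1)^(3/2).
At (u, v) = (0, -1/2): H = 257*sqrt(2)/500.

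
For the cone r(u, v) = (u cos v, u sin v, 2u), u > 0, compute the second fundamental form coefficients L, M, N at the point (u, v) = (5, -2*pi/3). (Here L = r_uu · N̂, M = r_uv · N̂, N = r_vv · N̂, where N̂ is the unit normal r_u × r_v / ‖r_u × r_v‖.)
L = 0;  M = 0;  N = 2*sqrt(5)

Compute the unit normal N̂(u, v) = (-2*sqrt(5)*u*cos(v)/(5*Abs(u)), -2*sqrt(5)*u*sin(v)/(5*Abs(u)), sqrt(5)*u/(5*Abs(u))), and the second partials r_uu, r_uv, r_vv. Take dot products:
  L(u, v) = r_uu · N̂ = 0,
  M(u, v) = r_uv · N̂ = 0,
  N(u, v) = r_vv · N̂ = 2*sqrt(5)*u^2/(5*Abs(u)).
Evaluating at (u, v) = (5, -2*pi/3):
  L = 0, M = 0, N = 2*sqrt(5).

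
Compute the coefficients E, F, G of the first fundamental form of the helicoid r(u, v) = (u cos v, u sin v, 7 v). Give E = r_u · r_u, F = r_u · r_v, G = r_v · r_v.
E = 1;  F = 0;  G = u^2 + 49

Compute partials: r_u = (cos(v), sin(v), 0), r_v = (-u*sin(v), u*cos(v), 7). Then
  E = r_u · r_u = 1,
  F = r_u · r_v = 0,
  G = r_v · r_v = u^2 + 49.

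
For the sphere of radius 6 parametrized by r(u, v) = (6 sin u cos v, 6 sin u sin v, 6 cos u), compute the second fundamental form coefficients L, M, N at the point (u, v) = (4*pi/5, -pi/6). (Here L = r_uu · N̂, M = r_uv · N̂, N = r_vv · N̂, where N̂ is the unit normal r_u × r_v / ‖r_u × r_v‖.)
L = -6;  M = 0;  N = -15/4 + 3*sqrt(5)/4

Compute the unit normal N̂(u, v) = (sin(u)^2*cos(v)/Abs(sin(u)), sin(u)^2*sin(v)/Abs(sin(u)), sin(2*u)/(2*Abs(sin(u)))), and the second partials r_uu, r_uv, r_vv. Take dot products:
  L(u, v) = r_uu · N̂ = -6*sin(u)/Abs(sin(u)),
  M(u, v) = r_uv · N̂ = 0,
  N(u, v) = r_vv · N̂ = -6*sin(u)^3/Abs(sin(u)).
Evaluating at (u, v) = (4*pi/5, -pi/6):
  L = -6, M = 0, N = -15/4 + 3*sqrt(5)/4.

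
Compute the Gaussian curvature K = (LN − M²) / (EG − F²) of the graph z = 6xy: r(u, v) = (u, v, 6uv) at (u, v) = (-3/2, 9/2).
K = -36/657721

Coefficients of the first fundamental form: E = 36*v^2 + 1, F = 36*u*v, G = 36*u^2 + 1.
Coefficients of the second fundamental form: L = 0, M = 6/sqrt(36*u^2 + 36*v^2 + 1), N = 0.
Assemble K = (LN − M²)/(EG − F²) = -36/(1296*u^4 + 2592*u^2*v^2 + 72*u^2 + 1296*v^4 + 72*v^2 + 1). At (u, v) = (-3/2, 9/2): K = -36/657721.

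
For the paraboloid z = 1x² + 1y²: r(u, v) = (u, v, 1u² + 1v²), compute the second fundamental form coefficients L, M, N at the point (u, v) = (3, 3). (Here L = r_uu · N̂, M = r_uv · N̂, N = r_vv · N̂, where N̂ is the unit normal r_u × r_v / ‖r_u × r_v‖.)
L = 2*sqrt(73)/73;  M = 0;  N = 2*sqrt(73)/73

Compute the unit normal N̂(u, v) = (-2*u/sqrt(4*u^2 + 4*v^2 + 1), -2*v/sqrt(4*u^2 + 4*v^2 + 1), 1/sqrt(4*u^2 + 4*v^2 + 1)), and the second partials r_uu, r_uv, r_vv. Take dot products:
  L(u, v) = r_uu · N̂ = 2/sqrt(4*u^2 + 4*v^2 + 1),
  M(u, v) = r_uv · N̂ = 0,
  N(u, v) = r_vv · N̂ = 2/sqrt(4*u^2 + 4*v^2 + 1).
Evaluating at (u, v) = (3, 3):
  L = 2*sqrt(73)/73, M = 0, N = 2*sqrt(73)/73.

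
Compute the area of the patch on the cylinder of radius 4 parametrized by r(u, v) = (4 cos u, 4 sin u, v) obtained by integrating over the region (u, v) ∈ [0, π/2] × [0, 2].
Area = 4*pi

Area = ∫∫ √(EG − F²) du dv with √(EG − F²) = 4. Integrating over [0, π/2] × [0, 2] gives 4*pi.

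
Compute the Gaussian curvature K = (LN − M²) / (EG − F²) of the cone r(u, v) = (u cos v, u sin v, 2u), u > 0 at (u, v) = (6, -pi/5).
K = 0

Coefficients of the first fundamental form: E = 5, F = 0, G = u^2.
Coefficients of the second fundamental form: L = 0, M = 0, N = 2*sqrt(5)*u^2/(5*Abs(u)).
Assemble K = (LN − M²)/(EG − F²) = 0. At (u, v) = (6, -pi/5): K = 0.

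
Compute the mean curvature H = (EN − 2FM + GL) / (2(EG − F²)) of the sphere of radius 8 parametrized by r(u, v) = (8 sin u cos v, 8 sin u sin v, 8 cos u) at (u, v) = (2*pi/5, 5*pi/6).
H = -1/8

With E = 64, F = 0, G = 64*sin(u)^2, L = -8*sin(u)/Abs(sin(u)), M = 0, N = -8*sin(u)^3/Abs(sin(u)), assemble
  H = (EN − 2FM + GL) / (2(EG − F²)) = -sin(u)/(8*Abs(sin(u))).
At (u, v) = (2*pi/5, 5*pi/6): H = -1/8.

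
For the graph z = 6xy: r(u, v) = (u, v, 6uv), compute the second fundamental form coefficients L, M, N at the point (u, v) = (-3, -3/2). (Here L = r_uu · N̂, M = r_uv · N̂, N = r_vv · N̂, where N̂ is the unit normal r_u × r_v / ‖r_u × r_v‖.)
L = 0;  M = 3*sqrt(406)/203;  N = 0

Compute the unit normal N̂(u, v) = (-6*v/sqrt(36*u^2 + 36*v^2 + 1), -6*u/sqrt(36*u^2 + 36*v^2 + 1), 1/sqrt(36*u^2 + 36*v^2 + 1)), and the second partials r_uu, r_uv, r_vv. Take dot products:
  L(u, v) = r_uu · N̂ = 0,
  M(u, v) = r_uv · N̂ = 6/sqrt(36*u^2 + 36*v^2 + 1),
  N(u, v) = r_vv · N̂ = 0.
Evaluating at (u, v) = (-3, -3/2):
  L = 0, M = 3*sqrt(406)/203, N = 0.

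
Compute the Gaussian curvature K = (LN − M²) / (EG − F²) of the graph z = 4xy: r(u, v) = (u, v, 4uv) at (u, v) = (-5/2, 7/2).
K = -16/88209

Coefficients of the first fundamental form: E = 16*v^2 + 1, F = 16*u*v, G = 16*u^2 + 1.
Coefficients of the second fundamental form: L = 0, M = 4/sqrt(16*u^2 + 16*v^2 + 1), N = 0.
Assemble K = (LN − M²)/(EG − F²) = -16/(256*u^4 + 512*u^2*v^2 + 32*u^2 + 256*v^4 + 32*v^2 + 1). At (u, v) = (-5/2, 7/2): K = -16/88209.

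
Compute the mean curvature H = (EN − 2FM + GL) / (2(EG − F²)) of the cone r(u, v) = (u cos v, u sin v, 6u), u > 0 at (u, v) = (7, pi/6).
H = 3*sqrt(37)/259

With E = 37, F = 0, G = u^2, L = 0, M = 0, N = 6*sqrt(37)*u^2/(37*Abs(u)), assemble
  H = (EN − 2FM + GL) / (2(EG − F²)) = 3*sqrt(37)/(37*Abs(u)).
At (u, v) = (7, pi/6): H = 3*sqrt(37)/259.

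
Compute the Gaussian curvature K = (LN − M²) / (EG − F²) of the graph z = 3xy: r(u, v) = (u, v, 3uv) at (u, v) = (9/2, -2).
K = -144/769129

Coefficients of the first fundamental form: E = 9*v^2 + 1, F = 9*u*v, G = 9*u^2 + 1.
Coefficients of the second fundamental form: L = 0, M = 3/sqrt(9*u^2 + 9*v^2 + 1), N = 0.
Assemble K = (LN − M²)/(EG − F²) = -9/(81*u^4 + 162*u^2*v^2 + 18*u^2 + 81*v^4 + 18*v^2 + 1). At (u, v) = (9/2, -2): K = -144/769129.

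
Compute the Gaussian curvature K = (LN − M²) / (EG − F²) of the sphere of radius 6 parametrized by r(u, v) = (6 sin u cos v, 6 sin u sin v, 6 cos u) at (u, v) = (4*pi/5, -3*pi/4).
K = 1/36

Coefficients of the first fundamental form: E = 36, F = 0, G = 36*sin(u)^2.
Coefficients of the second fundamental form: L = -6*sin(u)/Abs(sin(u)), M = 0, N = -6*sin(u)^3/Abs(sin(u)).
Assemble K = (LN − M²)/(EG − F²) = 1/36. At (u, v) = (4*pi/5, -3*pi/4): K = 1/36.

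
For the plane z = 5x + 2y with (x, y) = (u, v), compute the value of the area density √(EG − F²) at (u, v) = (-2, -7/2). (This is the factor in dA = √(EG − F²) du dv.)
√(EG − F²)|_{(-2, -7/2)} = sqrt(30)

E = 26, F = 10, G = 5, so EG − F² = 30. Taking the positive square root: √(EG − F²) = sqrt(30). At (u, v) = (-2, -7/2): sqrt(30).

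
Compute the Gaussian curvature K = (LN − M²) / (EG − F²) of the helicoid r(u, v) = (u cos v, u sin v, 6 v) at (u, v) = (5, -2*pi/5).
K = -36/3721

Coefficients of the first fundamental form: E = 1, F = 0, G = u^2 + 36.
Coefficients of the second fundamental form: L = 0, M = -6/sqrt(u^2 + 36), N = 0.
Assemble K = (LN − M²)/(EG − F²) = -36/(u^2 + 36)^2. At (u, v) = (5, -2*pi/5): K = -36/3721.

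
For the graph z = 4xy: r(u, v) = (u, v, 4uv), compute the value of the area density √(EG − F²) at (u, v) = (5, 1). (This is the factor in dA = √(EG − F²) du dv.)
√(EG − F²)|_{(5, 1)} = sqrt(417)

E = 16*v^2 + 1, F = 16*u*v, G = 16*u^2 + 1, so EG − F² = 16*u^2 + 16*v^2 + 1. Taking the positive square root: √(EG − F²) = sqrt(16*u^2 + 16*v^2 + 1). At (u, v) = (5, 1): sqrt(417).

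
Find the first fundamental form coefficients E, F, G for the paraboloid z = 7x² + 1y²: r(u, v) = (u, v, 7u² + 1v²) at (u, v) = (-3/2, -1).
E = 442;  F = 42;  G = 5

Partials: r_u = (1, 0, 14*u), r_v = (0, 1, 2*v). As functions of (u, v):
  E = r_u · r_u = 196*u^2 + 1,
  F = r_u · r_v = 28*u*v,
  G = r_v · r_v = 4*v^2 + 1.
Evaluating at (u, v) = (-3/2, -1): E = 442, F = 42, G = 5.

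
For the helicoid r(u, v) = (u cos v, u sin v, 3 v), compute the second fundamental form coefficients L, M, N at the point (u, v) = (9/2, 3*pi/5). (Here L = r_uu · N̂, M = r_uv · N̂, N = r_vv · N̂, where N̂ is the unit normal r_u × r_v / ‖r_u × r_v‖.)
L = 0;  M = -2*sqrt(13)/13;  N = 0

Compute the unit normal N̂(u, v) = (3*sin(v)/sqrt(u^2 + 9), -3*cos(v)/sqrt(u^2 + 9), u/sqrt(u^2 + 9)), and the second partials r_uu, r_uv, r_vv. Take dot products:
  L(u, v) = r_uu · N̂ = 0,
  M(u, v) = r_uv · N̂ = -3/sqrt(u^2 + 9),
  N(u, v) = r_vv · N̂ = 0.
Evaluating at (u, v) = (9/2, 3*pi/5):
  L = 0, M = -2*sqrt(13)/13, N = 0.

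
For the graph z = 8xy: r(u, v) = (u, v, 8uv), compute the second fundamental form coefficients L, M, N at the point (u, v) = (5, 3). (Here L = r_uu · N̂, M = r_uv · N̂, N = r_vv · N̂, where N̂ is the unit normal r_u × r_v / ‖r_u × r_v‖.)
L = 0;  M = 8*sqrt(2177)/2177;  N = 0

Compute the unit normal N̂(u, v) = (-8*v/sqrt(64*u^2 + 64*v^2 + 1), -8*u/sqrt(64*u^2 + 64*v^2 + 1), 1/sqrt(64*u^2 + 64*v^2 + 1)), and the second partials r_uu, r_uv, r_vv. Take dot products:
  L(u, v) = r_uu · N̂ = 0,
  M(u, v) = r_uv · N̂ = 8/sqrt(64*u^2 + 64*v^2 + 1),
  N(u, v) = r_vv · N̂ = 0.
Evaluating at (u, v) = (5, 3):
  L = 0, M = 8*sqrt(2177)/2177, N = 0.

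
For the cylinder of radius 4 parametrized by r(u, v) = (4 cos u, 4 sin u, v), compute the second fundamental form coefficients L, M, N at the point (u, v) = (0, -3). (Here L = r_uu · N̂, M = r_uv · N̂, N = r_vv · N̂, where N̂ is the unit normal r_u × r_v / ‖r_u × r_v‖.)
L = -4;  M = 0;  N = 0

Compute the unit normal N̂(u, v) = (cos(u), sin(u), 0), and the second partials r_uu, r_uv, r_vv. Take dot products:
  L(u, v) = r_uu · N̂ = -4,
  M(u, v) = r_uv · N̂ = 0,
  N(u, v) = r_vv · N̂ = 0.
Evaluating at (u, v) = (0, -3):
  L = -4, M = 0, N = 0.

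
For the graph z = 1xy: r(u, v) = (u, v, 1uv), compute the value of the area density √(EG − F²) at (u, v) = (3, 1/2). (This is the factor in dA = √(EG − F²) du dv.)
√(EG − F²)|_{(3, 1/2)} = sqrt(41)/2

E = v^2 + 1, F = u*v, G = u^2 + 1, so EG − F² = u^2 + v^2 + 1. Taking the positive square root: √(EG − F²) = sqrt(u^2 + v^2 + 1). At (u, v) = (3, 1/2): sqrt(41)/2.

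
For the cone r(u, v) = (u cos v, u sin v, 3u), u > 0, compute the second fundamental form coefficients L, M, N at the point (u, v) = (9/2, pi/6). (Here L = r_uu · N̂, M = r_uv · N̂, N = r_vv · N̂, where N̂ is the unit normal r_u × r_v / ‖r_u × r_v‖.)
L = 0;  M = 0;  N = 27*sqrt(10)/20

Compute the unit normal N̂(u, v) = (-3*sqrt(10)*u*cos(v)/(10*Abs(u)), -3*sqrt(10)*u*sin(v)/(10*Abs(u)), sqrt(10)*u/(10*Abs(u))), and the second partials r_uu, r_uv, r_vv. Take dot products:
  L(u, v) = r_uu · N̂ = 0,
  M(u, v) = r_uv · N̂ = 0,
  N(u, v) = r_vv · N̂ = 3*sqrt(10)*u^2/(10*Abs(u)).
Evaluating at (u, v) = (9/2, pi/6):
  L = 0, M = 0, N = 27*sqrt(10)/20.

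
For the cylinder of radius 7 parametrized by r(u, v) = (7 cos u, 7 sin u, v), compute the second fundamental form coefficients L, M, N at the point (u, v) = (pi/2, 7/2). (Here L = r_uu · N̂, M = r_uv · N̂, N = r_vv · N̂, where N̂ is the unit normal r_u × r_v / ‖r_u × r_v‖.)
L = -7;  M = 0;  N = 0

Compute the unit normal N̂(u, v) = (cos(u), sin(u), 0), and the second partials r_uu, r_uv, r_vv. Take dot products:
  L(u, v) = r_uu · N̂ = -7,
  M(u, v) = r_uv · N̂ = 0,
  N(u, v) = r_vv · N̂ = 0.
Evaluating at (u, v) = (pi/2, 7/2):
  L = -7, M = 0, N = 0.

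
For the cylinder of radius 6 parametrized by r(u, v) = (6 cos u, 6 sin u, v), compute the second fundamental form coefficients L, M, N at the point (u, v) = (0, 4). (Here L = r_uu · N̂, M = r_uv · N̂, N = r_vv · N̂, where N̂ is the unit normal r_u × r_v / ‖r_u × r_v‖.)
L = -6;  M = 0;  N = 0

Compute the unit normal N̂(u, v) = (cos(u), sin(u), 0), and the second partials r_uu, r_uv, r_vv. Take dot products:
  L(u, v) = r_uu · N̂ = -6,
  M(u, v) = r_uv · N̂ = 0,
  N(u, v) = r_vv · N̂ = 0.
Evaluating at (u, v) = (0, 4):
  L = -6, M = 0, N = 0.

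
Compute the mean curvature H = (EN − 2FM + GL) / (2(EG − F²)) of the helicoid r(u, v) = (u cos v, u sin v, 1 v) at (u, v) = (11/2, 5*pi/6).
H = 0

With E = 1, F = 0, G = u^2 + 1, L = 0, M = -1/sqrt(u^2 + 1), N = 0, assemble
  H = (EN − 2FM + GL) / (2(EG − F²)) = 0.
At (u, v) = (11/2, 5*pi/6): H = 0.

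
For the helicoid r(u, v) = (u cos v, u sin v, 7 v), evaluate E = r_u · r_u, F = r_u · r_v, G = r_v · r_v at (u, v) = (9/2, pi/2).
E = 1;  F = 0;  G = 277/4

Partials: r_u = (cos(v), sin(v), 0), r_v = (-u*sin(v), u*cos(v), 7). As functions of (u, v):
  E = r_u · r_u = 1,
  F = r_u · r_v = 0,
  G = r_v · r_v = u^2 + 49.
Evaluating at (u, v) = (9/2, pi/2): E = 1, F = 0, G = 277/4.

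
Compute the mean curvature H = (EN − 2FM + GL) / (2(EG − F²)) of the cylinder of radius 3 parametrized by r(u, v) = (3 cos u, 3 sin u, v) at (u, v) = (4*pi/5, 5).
H = -1/6

With E = 9, F = 0, G = 1, L = -3, M = 0, N = 0, assemble
  H = (EN − 2FM + GL) / (2(EG − F²)) = -1/6.
At (u, v) = (4*pi/5, 5): H = -1/6.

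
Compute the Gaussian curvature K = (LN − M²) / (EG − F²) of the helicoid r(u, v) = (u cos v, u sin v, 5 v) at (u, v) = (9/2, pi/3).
K = -400/32761

Coefficients of the first fundamental form: E = 1, F = 0, G = u^2 + 25.
Coefficients of the second fundamental form: L = 0, M = -5/sqrt(u^2 + 25), N = 0.
Assemble K = (LN − M²)/(EG − F²) = -25/(u^2 + 25)^2. At (u, v) = (9/2, pi/3): K = -400/32761.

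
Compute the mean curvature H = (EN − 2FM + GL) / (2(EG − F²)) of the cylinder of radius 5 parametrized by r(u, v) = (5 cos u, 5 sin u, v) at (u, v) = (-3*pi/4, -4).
H = -1/10

With E = 25, F = 0, G = 1, L = -5, M = 0, N = 0, assemble
  H = (EN − 2FM + GL) / (2(EG − F²)) = -1/10.
At (u, v) = (-3*pi/4, -4): H = -1/10.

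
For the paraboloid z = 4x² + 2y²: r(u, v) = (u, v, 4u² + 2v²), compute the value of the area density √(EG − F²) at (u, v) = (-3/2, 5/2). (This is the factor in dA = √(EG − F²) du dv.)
√(EG − F²)|_{(-3/2, 5/2)} = 7*sqrt(5)

E = 64*u^2 + 1, F = 32*u*v, G = 16*v^2 + 1, so EG − F² = 64*u^2 + 16*v^2 + 1. Taking the positive square root: √(EG − F²) = sqrt(64*u^2 + 16*v^2 + 1). At (u, v) = (-3/2, 5/2): 7*sqrt(5).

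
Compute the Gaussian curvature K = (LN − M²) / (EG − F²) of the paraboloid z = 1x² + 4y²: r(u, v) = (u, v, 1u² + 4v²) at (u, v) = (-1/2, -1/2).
K = 4/81

Coefficients of the first fundamental form: E = 4*u^2 + 1, F = 16*u*v, G = 64*v^2 + 1.
Coefficients of the second fundamental form: L = 2/sqrt(4*u^2 + 64*v^2 + 1), M = 0, N = 8/sqrt(4*u^2 + 64*v^2 + 1).
Assemble K = (LN − M²)/(EG − F²) = 16/(16*u^4 + 512*u^2*v^2 + 8*u^2 + 4096*v^4 + 128*v^2 + 1). At (u, v) = (-1/2, -1/2): K = 4/81.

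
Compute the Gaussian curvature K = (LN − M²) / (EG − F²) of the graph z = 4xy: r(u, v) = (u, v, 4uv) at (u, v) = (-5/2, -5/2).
K = -16/40401

Coefficients of the first fundamental form: E = 16*v^2 + 1, F = 16*u*v, G = 16*u^2 + 1.
Coefficients of the second fundamental form: L = 0, M = 4/sqrt(16*u^2 + 16*v^2 + 1), N = 0.
Assemble K = (LN − M²)/(EG − F²) = -16/(256*u^4 + 512*u^2*v^2 + 32*u^2 + 256*v^4 + 32*v^2 + 1). At (u, v) = (-5/2, -5/2): K = -16/40401.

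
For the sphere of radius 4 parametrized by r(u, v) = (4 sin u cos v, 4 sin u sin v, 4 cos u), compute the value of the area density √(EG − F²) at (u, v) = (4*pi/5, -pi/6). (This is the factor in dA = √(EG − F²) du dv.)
√(EG − F²)|_{(4*pi/5, -pi/6)} = 4*sqrt(10 - 2*sqrt(5))

E = 16, F = 0, G = 16*sin(u)^2, so EG − F² = 256*sin(u)^2. Taking the positive square root: √(EG − F²) = 16*Abs(sin(u)). At (u, v) = (4*pi/5, -pi/6): 4*sqrt(10 - 2*sqrt(5)).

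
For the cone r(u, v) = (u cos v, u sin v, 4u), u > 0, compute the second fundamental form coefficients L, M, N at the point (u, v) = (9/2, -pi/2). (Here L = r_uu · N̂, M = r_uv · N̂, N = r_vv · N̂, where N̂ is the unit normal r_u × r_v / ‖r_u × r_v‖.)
L = 0;  M = 0;  N = 18*sqrt(17)/17

Compute the unit normal N̂(u, v) = (-4*sqrt(17)*u*cos(v)/(17*Abs(u)), -4*sqrt(17)*u*sin(v)/(17*Abs(u)), sqrt(17)*u/(17*Abs(u))), and the second partials r_uu, r_uv, r_vv. Take dot products:
  L(u, v) = r_uu · N̂ = 0,
  M(u, v) = r_uv · N̂ = 0,
  N(u, v) = r_vv · N̂ = 4*sqrt(17)*u^2/(17*Abs(u)).
Evaluating at (u, v) = (9/2, -pi/2):
  L = 0, M = 0, N = 18*sqrt(17)/17.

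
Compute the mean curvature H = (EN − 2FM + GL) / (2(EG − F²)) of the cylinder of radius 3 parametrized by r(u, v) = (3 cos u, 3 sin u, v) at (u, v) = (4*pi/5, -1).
H = -1/6

With E = 9, F = 0, G = 1, L = -3, M = 0, N = 0, assemble
  H = (EN − 2FM + GL) / (2(EG − F²)) = -1/6.
At (u, v) = (4*pi/5, -1): H = -1/6.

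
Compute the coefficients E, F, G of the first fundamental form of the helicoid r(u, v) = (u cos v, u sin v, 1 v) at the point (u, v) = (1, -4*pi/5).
E = 1;  F = 0;  G = 2

Partials: r_u = (cos(v), sin(v), 0), r_v = (-u*sin(v), u*cos(v), 1). As functions of (u, v):
  E = r_u · r_u = 1,
  F = r_u · r_v = 0,
  G = r_v · r_v = u^2 + 1.
Evaluating at (u, v) = (1, -4*pi/5): E = 1, F = 0, G = 2.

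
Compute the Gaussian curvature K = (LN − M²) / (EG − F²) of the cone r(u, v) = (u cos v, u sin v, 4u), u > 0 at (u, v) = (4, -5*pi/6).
K = 0

Coefficients of the first fundamental form: E = 17, F = 0, G = u^2.
Coefficients of the second fundamental form: L = 0, M = 0, N = 4*sqrt(17)*u^2/(17*Abs(u)).
Assemble K = (LN − M²)/(EG − F²) = 0. At (u, v) = (4, -5*pi/6): K = 0.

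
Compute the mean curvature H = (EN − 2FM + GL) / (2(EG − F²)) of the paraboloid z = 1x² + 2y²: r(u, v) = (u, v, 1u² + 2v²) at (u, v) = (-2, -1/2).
H = 13*sqrt(21)/147

With E = 4*u^2 + 1, F = 8*u*v, G = 16*v^2 + 1, L = 2/sqrt(4*u^2 + 16*v^2 + 1), M = 0, N = 4/sqrt(4*u^2 + 16*v^2 + 1), assemble
  H = (EN − 2FM + GL) / (2(EG − F²)) = (8*u^2 + 16*v^2 + 3)/(4*u^2 + 16*v^2 + 1)^(3/2).
At (u, v) = (-2, -1/2): H = 13*sqrt(21)/147.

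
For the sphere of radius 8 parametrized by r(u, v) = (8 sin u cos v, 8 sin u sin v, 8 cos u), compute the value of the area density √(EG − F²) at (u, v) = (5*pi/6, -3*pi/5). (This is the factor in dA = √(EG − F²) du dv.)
√(EG − F²)|_{(5*pi/6, -3*pi/5)} = 32

E = 64, F = 0, G = 64*sin(u)^2, so EG − F² = 4096*sin(u)^2. Taking the positive square root: √(EG − F²) = 64*Abs(sin(u)). At (u, v) = (5*pi/6, -3*pi/5): 32.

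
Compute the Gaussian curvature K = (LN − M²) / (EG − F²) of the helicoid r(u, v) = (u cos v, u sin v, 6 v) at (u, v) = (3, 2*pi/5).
K = -4/225

Coefficients of the first fundamental form: E = 1, F = 0, G = u^2 + 36.
Coefficients of the second fundamental form: L = 0, M = -6/sqrt(u^2 + 36), N = 0.
Assemble K = (LN − M²)/(EG − F²) = -36/(u^2 + 36)^2. At (u, v) = (3, 2*pi/5): K = -4/225.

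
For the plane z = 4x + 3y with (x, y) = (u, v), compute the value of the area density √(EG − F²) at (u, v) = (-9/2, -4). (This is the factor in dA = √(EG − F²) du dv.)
√(EG − F²)|_{(-9/2, -4)} = sqrt(26)

E = 17, F = 12, G = 10, so EG − F² = 26. Taking the positive square root: √(EG − F²) = sqrt(26). At (u, v) = (-9/2, -4): sqrt(26).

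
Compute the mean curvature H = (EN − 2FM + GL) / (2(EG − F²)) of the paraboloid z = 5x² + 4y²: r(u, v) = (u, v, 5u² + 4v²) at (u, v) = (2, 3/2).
H = 2329*sqrt(545)/297025

With E = 100*u^2 + 1, F = 80*u*v, G = 64*v^2 + 1, L = 10/sqrt(100*u^2 + 64*v^2 + 1), M = 0, N = 8/sqrt(100*u^2 + 64*v^2 + 1), assemble
  H = (EN − 2FM + GL) / (2(EG − F²)) = (400*u^2 + 320*v^2 + 9)/(100*u^2 + 64*v^2 + 1)^(3/2).
At (u, v) = (2, 3/2): H = 2329*sqrt(545)/297025.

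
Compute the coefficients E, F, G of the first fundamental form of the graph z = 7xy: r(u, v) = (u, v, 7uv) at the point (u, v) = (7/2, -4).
E = 785;  F = -686;  G = 2405/4

Partials: r_u = (1, 0, 7*v), r_v = (0, 1, 7*u). As functions of (u, v):
  E = r_u · r_u = 49*v^2 + 1,
  F = r_u · r_v = 49*u*v,
  G = r_v · r_v = 49*u^2 + 1.
Evaluating at (u, v) = (7/2, -4): E = 785, F = -686, G = 2405/4.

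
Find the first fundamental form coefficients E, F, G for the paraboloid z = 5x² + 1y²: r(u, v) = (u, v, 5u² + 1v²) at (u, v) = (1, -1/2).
E = 101;  F = -10;  G = 2

Partials: r_u = (1, 0, 10*u), r_v = (0, 1, 2*v). As functions of (u, v):
  E = r_u · r_u = 100*u^2 + 1,
  F = r_u · r_v = 20*u*v,
  G = r_v · r_v = 4*v^2 + 1.
Evaluating at (u, v) = (1, -1/2): E = 101, F = -10, G = 2.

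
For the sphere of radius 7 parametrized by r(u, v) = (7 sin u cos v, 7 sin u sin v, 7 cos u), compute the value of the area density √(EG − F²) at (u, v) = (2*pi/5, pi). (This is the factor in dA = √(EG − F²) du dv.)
√(EG − F²)|_{(2*pi/5, pi)} = 49*sqrt(2*sqrt(5) + 10)/4

E = 49, F = 0, G = 49*sin(u)^2, so EG − F² = 2401*sin(u)^2. Taking the positive square root: √(EG − F²) = 49*Abs(sin(u)). At (u, v) = (2*pi/5, pi): 49*sqrt(2*sqrt(5) + 10)/4.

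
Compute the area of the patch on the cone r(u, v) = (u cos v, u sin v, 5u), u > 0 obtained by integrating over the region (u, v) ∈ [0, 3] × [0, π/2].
Area = 9*sqrt(26)*pi/4

Area = ∫∫ √(EG − F²) du dv with √(EG − F²) = sqrt(26)*Abs(u). Integrating over [0, 3] × [0, π/2] gives 9*sqrt(26)*pi/4.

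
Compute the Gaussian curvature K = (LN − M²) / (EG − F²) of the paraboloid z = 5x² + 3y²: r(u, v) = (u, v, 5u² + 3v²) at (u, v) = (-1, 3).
K = 12/36125

Coefficients of the first fundamental form: E = 100*u^2 + 1, F = 60*u*v, G = 36*v^2 + 1.
Coefficients of the second fundamental form: L = 10/sqrt(100*u^2 + 36*v^2 + 1), M = 0, N = 6/sqrt(100*u^2 + 36*v^2 + 1).
Assemble K = (LN − M²)/(EG − F²) = 60/(10000*u^4 + 7200*u^2*v^2 + 200*u^2 + 1296*v^4 + 72*v^2 + 1). At (u, v) = (-1, 3): K = 12/36125.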